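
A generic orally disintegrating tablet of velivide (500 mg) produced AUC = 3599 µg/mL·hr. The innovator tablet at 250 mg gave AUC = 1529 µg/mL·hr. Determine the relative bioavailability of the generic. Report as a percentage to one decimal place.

F_rel = (AUC_test/D_test) / (AUC_ref/D_ref)
      = (3599/500) / (1529/250)
      = 7.198 / 6.116 = 1.1769 = 117.69%

F_rel = 117.7%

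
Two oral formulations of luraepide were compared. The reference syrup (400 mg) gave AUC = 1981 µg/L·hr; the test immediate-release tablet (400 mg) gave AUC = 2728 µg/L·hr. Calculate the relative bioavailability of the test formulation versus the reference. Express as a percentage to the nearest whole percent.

F_rel = 138%

F_rel = (AUC_test/D_test) / (AUC_ref/D_ref)
      = (2728/400) / (1981/400)
      = 6.82 / 4.9525 = 1.3771 = 137.71%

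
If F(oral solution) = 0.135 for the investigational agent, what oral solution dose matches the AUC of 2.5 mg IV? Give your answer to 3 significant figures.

For equal systemic exposure: F × D_ev = D_iv
D_ev = D_iv / F = 2.5 / 0.135 = 18.5185 mg

D_oral = 18.5 mg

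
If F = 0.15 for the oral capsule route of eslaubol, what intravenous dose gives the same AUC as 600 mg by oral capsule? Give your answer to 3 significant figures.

Systemic exposure from an extravascular dose = F × D_ev, so the equivalent IV dose is F × D_ev.
D_iv = F × D_ev = 0.15 × 600 = 90 mg

D_iv = 90.0 mg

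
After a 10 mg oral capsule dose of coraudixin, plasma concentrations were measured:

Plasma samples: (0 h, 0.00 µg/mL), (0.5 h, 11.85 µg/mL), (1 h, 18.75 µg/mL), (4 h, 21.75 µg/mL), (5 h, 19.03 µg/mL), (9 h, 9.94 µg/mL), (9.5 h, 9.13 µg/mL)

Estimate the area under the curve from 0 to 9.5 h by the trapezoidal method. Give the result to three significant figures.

Trapezoidal AUC_0→9.5:
  [0→0.5]: (0.00+11.85)/2 × 0.5 = 2.9625
  [0.5→1]: (11.85+18.75)/2 × 0.5 = 7.65
  [1→4]: (18.75+21.75)/2 × 3 = 60.75
  [4→5]: (21.75+19.03)/2 × 1 = 20.39
  [5→9]: (19.03+9.94)/2 × 4 = 57.94
  [9→9.5]: (9.94+9.13)/2 × 0.5 = 4.7675
  Sum = 154.46 µg/mL·h

AUC = 154 µg/mL·h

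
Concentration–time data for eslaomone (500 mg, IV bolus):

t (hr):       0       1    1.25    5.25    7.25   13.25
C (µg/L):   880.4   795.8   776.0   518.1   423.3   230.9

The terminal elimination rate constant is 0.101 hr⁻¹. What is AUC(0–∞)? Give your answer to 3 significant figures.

Trapezoidal AUC_0→13.25:
  [0→1]: (880.4+795.8)/2 × 1 = 838.1
  [1→1.25]: (795.8+776.0)/2 × 0.25 = 196.475
  [1.25→5.25]: (776.0+518.1)/2 × 4 = 2588.2
  [5.25→7.25]: (518.1+423.3)/2 × 2 = 941.4
  [7.25→13.25]: (423.3+230.9)/2 × 6 = 1962.6
  Sum = 6526.775 µg/L·hr
Extrapolated tail: C_last / k_e = 230.9 / 0.101 = 2286.139
AUC_0→∞ = 6526.775 + 2286.139 = 8812.914 µg/L·hr

AUC = 8810 µg/L·hr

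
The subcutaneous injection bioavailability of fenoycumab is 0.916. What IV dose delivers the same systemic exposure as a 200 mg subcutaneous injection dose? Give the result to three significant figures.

Systemic exposure from an extravascular dose = F × D_ev, so the equivalent IV dose is F × D_ev.
D_iv = F × D_ev = 0.916 × 200 = 183.2 mg

D_iv = 183 mg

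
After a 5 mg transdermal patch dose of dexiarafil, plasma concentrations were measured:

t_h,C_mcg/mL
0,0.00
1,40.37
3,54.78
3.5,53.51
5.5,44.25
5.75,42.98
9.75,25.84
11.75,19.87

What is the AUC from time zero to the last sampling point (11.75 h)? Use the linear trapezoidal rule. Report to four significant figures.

AUC = 434.4 mcg/mL·h

Trapezoidal AUC_0→11.75:
  [0→1]: (0.00+40.37)/2 × 1 = 20.185
  [1→3]: (40.37+54.78)/2 × 2 = 95.15
  [3→3.5]: (54.78+53.51)/2 × 0.5 = 27.0725
  [3.5→5.5]: (53.51+44.25)/2 × 2 = 97.76
  [5.5→5.75]: (44.25+42.98)/2 × 0.25 = 10.90375
  [5.75→9.75]: (42.98+25.84)/2 × 4 = 137.64
  [9.75→11.75]: (25.84+19.87)/2 × 2 = 45.71
  Sum = 434.42125 mcg/mL·h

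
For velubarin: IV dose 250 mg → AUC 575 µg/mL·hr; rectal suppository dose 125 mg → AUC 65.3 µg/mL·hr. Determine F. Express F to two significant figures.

F = 0.23

F = (AUC_ev / D_ev) / (AUC_iv / D_iv)
  = (65.3/125) / (575/250)
  = 0.5224 / 2.3 = 0.2271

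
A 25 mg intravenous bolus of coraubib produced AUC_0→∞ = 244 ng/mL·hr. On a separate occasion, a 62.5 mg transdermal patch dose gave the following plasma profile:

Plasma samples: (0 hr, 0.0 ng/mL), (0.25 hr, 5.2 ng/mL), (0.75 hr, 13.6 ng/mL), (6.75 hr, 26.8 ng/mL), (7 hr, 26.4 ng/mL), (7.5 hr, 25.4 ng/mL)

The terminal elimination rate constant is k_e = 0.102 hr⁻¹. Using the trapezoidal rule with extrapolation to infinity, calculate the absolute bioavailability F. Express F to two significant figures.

Trapezoidal AUC_0→7.5 (transdermal patch):
  [0→0.25]: (0.0+5.2)/2 × 0.25 = 0.65
  [0.25→0.75]: (5.2+13.6)/2 × 0.5 = 4.7
  [0.75→6.75]: (13.6+26.8)/2 × 6 = 121.2
  [6.75→7]: (26.8+26.4)/2 × 0.25 = 6.65
  [7→7.5]: (26.4+25.4)/2 × 0.5 = 12.95
  Sum = 146.15 ng/mL·hr
Tail: C_last/k_e = 25.4/0.102 = 249.020
AUC_0→∞ (transdermal patch) = 146.15 + 249.020 = 395.17 ng/mL·hr
F = (AUC_ev/D_ev)/(AUC_iv/D_iv) = (395.17/62.5)/(244/25) = 6.32272/9.76 = 0.6478

F = 0.65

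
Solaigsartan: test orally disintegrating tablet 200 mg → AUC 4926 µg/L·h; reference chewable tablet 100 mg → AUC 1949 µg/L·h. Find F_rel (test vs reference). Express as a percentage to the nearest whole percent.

F_rel = (AUC_test/D_test) / (AUC_ref/D_ref)
      = (4926/200) / (1949/100)
      = 24.63 / 19.49 = 1.2637 = 126.37%

F_rel = 126%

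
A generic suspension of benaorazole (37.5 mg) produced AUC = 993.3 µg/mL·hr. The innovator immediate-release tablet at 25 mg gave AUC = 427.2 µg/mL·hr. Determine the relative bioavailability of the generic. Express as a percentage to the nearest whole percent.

F_rel = (AUC_test/D_test) / (AUC_ref/D_ref)
      = (993.3/37.5) / (427.2/25)
      = 26.488 / 17.088 = 1.5501 = 155.01%

F_rel = 155%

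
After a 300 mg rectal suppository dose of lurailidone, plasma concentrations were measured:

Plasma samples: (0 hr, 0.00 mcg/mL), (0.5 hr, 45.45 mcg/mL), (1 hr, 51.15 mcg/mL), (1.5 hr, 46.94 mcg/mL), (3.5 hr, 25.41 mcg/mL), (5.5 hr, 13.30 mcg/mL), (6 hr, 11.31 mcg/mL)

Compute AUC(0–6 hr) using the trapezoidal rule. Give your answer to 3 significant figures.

AUC = 177 mcg/mL·hr

Trapezoidal AUC_0→6:
  [0→0.5]: (0.00+45.45)/2 × 0.5 = 11.3625
  [0.5→1]: (45.45+51.15)/2 × 0.5 = 24.15
  [1→1.5]: (51.15+46.94)/2 × 0.5 = 24.5225
  [1.5→3.5]: (46.94+25.41)/2 × 2 = 72.35
  [3.5→5.5]: (25.41+13.30)/2 × 2 = 38.71
  [5.5→6]: (13.30+11.31)/2 × 0.5 = 6.1525
  Sum = 177.2475 mcg/mL·hr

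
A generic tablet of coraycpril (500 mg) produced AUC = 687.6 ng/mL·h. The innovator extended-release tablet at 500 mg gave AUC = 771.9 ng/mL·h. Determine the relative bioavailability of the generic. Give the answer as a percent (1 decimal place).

F_rel = 89.1%

F_rel = (AUC_test/D_test) / (AUC_ref/D_ref)
      = (687.6/500) / (771.9/500)
      = 1.3752 / 1.5438 = 0.8908 = 89.08%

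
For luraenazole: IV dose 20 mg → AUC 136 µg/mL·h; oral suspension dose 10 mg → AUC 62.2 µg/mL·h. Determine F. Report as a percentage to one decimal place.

F = (AUC_ev / D_ev) / (AUC_iv / D_iv)
  = (62.2/10) / (136/20)
  = 6.22 / 6.8 = 0.9147
  = 91.47%

F = 91.5%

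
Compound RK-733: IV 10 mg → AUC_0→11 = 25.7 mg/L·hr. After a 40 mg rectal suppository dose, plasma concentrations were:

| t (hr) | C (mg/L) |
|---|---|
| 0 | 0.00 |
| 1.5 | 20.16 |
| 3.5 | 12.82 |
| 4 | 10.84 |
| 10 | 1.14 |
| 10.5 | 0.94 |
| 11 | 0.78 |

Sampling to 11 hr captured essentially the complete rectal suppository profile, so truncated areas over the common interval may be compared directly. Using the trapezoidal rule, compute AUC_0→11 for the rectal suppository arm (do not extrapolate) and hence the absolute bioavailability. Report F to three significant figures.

Trapezoidal AUC_0→11 (rectal suppository):
  [0→1.5]: (0.00+20.16)/2 × 1.5 = 15.12
  [1.5→3.5]: (20.16+12.82)/2 × 2 = 32.98
  [3.5→4]: (12.82+10.84)/2 × 0.5 = 5.915
  [4→10]: (10.84+1.14)/2 × 6 = 35.94
  [10→10.5]: (1.14+0.94)/2 × 0.5 = 0.52
  [10.5→11]: (0.94+0.78)/2 × 0.5 = 0.43
  Sum = 90.905 mg/L·hr
F = (AUC_ev/D_ev)/(AUC_iv/D_iv) = (90.905/40)/(25.7/10) = 2.272625/2.57 = 0.8843

F = 0.884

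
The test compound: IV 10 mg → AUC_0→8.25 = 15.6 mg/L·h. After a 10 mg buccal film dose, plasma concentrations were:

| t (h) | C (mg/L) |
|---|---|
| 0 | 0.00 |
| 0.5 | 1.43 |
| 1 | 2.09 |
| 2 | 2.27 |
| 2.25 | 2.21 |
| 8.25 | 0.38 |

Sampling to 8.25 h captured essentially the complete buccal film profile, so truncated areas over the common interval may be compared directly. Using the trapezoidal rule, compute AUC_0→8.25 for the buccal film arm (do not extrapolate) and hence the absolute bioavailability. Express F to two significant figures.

Trapezoidal AUC_0→8.25 (buccal film):
  [0→0.5]: (0.00+1.43)/2 × 0.5 = 0.3575
  [0.5→1]: (1.43+2.09)/2 × 0.5 = 0.88
  [1→2]: (2.09+2.27)/2 × 1 = 2.18
  [2→2.25]: (2.27+2.21)/2 × 0.25 = 0.56
  [2.25→8.25]: (2.21+0.38)/2 × 6 = 7.77
  Sum = 11.7475 mg/L·h
F = (AUC_ev/D_ev)/(AUC_iv/D_iv) = (11.7475/10)/(15.6/10) = 1.17475/1.56 = 0.7530

F = 0.75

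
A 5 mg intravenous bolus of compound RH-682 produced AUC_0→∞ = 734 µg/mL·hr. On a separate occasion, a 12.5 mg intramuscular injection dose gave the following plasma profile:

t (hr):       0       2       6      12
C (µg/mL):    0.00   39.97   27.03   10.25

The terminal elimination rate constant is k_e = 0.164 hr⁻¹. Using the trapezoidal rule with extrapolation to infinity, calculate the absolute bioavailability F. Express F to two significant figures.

Trapezoidal AUC_0→12 (intramuscular injection):
  [0→2]: (0.00+39.97)/2 × 2 = 39.97
  [2→6]: (39.97+27.03)/2 × 4 = 134.0
  [6→12]: (27.03+10.25)/2 × 6 = 111.84
  Sum = 285.81 µg/mL·hr
Tail: C_last/k_e = 10.25/0.164 = 62.500
AUC_0→∞ (intramuscular injection) = 285.81 + 62.500 = 348.31 µg/mL·hr
F = (AUC_ev/D_ev)/(AUC_iv/D_iv) = (348.31/12.5)/(734/5) = 27.8648/146.8 = 0.1898

F = 0.19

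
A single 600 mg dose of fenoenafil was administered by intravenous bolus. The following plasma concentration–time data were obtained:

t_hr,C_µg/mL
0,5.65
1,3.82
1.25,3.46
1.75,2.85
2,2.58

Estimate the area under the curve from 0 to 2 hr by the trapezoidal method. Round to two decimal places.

Trapezoidal AUC_0→2:
  [0→1]: (5.65+3.82)/2 × 1 = 4.735
  [1→1.25]: (3.82+3.46)/2 × 0.25 = 0.91
  [1.25→1.75]: (3.46+2.85)/2 × 0.5 = 1.5775
  [1.75→2]: (2.85+2.58)/2 × 0.25 = 0.67875
  Sum = 7.90125 µg/mL·hr

AUC = 7.90 µg/mL·hr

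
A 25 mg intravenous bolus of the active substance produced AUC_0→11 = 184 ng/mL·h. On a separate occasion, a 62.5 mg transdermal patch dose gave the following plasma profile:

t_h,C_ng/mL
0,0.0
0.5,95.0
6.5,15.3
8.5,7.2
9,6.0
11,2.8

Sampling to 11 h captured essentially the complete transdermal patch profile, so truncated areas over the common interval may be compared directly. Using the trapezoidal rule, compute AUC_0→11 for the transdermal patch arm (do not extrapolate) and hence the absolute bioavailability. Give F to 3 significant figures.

Trapezoidal AUC_0→11 (transdermal patch):
  [0→0.5]: (0.0+95.0)/2 × 0.5 = 23.75
  [0.5→6.5]: (95.0+15.3)/2 × 6 = 330.9
  [6.5→8.5]: (15.3+7.2)/2 × 2 = 22.5
  [8.5→9]: (7.2+6.0)/2 × 0.5 = 3.3
  [9→11]: (6.0+2.8)/2 × 2 = 8.8
  Sum = 389.25 ng/mL·h
F = (AUC_ev/D_ev)/(AUC_iv/D_iv) = (389.25/62.5)/(184/25) = 6.228/7.36 = 0.8462

F = 0.846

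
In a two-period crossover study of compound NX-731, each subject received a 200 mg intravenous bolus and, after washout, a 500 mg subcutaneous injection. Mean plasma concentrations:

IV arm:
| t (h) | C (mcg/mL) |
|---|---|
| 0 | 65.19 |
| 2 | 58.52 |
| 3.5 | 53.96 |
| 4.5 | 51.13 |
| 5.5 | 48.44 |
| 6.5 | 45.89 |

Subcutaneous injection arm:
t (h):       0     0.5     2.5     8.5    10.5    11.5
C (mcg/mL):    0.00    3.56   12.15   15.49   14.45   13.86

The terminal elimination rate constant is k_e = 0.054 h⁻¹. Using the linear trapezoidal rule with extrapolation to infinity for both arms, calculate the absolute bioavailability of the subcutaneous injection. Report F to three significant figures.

Trapezoidal AUC_0→6.5 (IV):
  [0→2]: (65.19+58.52)/2 × 2 = 123.71
  [2→3.5]: (58.52+53.96)/2 × 1.5 = 84.36
  [3.5→4.5]: (53.96+51.13)/2 × 1 = 52.545
  [4.5→5.5]: (51.13+48.44)/2 × 1 = 49.785
  [5.5→6.5]: (48.44+45.89)/2 × 1 = 47.165
  Sum = 357.565 mcg/mL·h
IV tail: 45.89/0.054 = 849.815; AUC_iv,0→∞ = 357.565 + 849.815 = 1207.38 mcg/mL·h
Trapezoidal AUC_0→11.5 (subcutaneous injection):
  [0→0.5]: (0.00+3.56)/2 × 0.5 = 0.89
  [0.5→2.5]: (3.56+12.15)/2 × 2 = 15.71
  [2.5→8.5]: (12.15+15.49)/2 × 6 = 82.92
  [8.5→10.5]: (15.49+14.45)/2 × 2 = 29.94
  [10.5→11.5]: (14.45+13.86)/2 × 1 = 14.155
  Sum = 143.615 mcg/mL·h
subcutaneous injection tail: 13.86/0.054 = 256.667; AUC_ev,0→∞ = 143.615 + 256.667 = 400.282 mcg/mL·h
F = (AUC_ev/D_ev)/(AUC_iv/D_iv) = (400.282/500)/(1207.38/200) = 0.800564/6.0369 = 0.1326

F = 0.133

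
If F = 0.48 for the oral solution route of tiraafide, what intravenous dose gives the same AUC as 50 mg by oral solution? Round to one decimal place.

D_iv = 24.0 mg

Systemic exposure from an extravascular dose = F × D_ev, so the equivalent IV dose is F × D_ev.
D_iv = F × D_ev = 0.48 × 50 = 24 mg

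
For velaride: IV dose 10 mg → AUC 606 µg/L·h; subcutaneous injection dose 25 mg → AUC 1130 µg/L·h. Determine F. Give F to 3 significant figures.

F = 0.746

F = (AUC_ev / D_ev) / (AUC_iv / D_iv)
  = (1130/25) / (606/10)
  = 45.2 / 60.6 = 0.7459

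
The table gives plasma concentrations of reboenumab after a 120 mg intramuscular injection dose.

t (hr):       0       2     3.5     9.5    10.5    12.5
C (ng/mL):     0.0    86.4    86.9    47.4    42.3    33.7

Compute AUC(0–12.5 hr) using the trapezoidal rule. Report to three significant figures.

AUC = 740 ng/mL·hr

Trapezoidal AUC_0→12.5:
  [0→2]: (0.0+86.4)/2 × 2 = 86.4
  [2→3.5]: (86.4+86.9)/2 × 1.5 = 129.975
  [3.5→9.5]: (86.9+47.4)/2 × 6 = 402.9
  [9.5→10.5]: (47.4+42.3)/2 × 1 = 44.85
  [10.5→12.5]: (42.3+33.7)/2 × 2 = 76.0
  Sum = 740.125 ng/mL·hr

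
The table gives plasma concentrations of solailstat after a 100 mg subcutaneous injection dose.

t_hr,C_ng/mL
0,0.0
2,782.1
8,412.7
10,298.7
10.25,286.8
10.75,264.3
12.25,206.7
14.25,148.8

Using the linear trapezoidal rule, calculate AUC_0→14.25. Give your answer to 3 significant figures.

Trapezoidal AUC_0→14.25:
  [0→2]: (0.0+782.1)/2 × 2 = 782.1
  [2→8]: (782.1+412.7)/2 × 6 = 3584.4
  [8→10]: (412.7+298.7)/2 × 2 = 711.4
  [10→10.25]: (298.7+286.8)/2 × 0.25 = 73.1875
  [10.25→10.75]: (286.8+264.3)/2 × 0.5 = 137.775
  [10.75→12.25]: (264.3+206.7)/2 × 1.5 = 353.25
  [12.25→14.25]: (206.7+148.8)/2 × 2 = 355.5
  Sum = 5997.6125 ng/mL·hr

AUC = 6000 ng/mL·hr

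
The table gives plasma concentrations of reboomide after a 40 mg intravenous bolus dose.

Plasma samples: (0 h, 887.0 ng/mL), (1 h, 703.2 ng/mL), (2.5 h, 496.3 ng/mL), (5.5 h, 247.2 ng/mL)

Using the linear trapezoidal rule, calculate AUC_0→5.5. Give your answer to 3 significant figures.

Trapezoidal AUC_0→5.5:
  [0→1]: (887.0+703.2)/2 × 1 = 795.1
  [1→2.5]: (703.2+496.3)/2 × 1.5 = 899.625
  [2.5→5.5]: (496.3+247.2)/2 × 3 = 1115.25
  Sum = 2809.975 ng/mL·h

AUC = 2810 ng/mL·h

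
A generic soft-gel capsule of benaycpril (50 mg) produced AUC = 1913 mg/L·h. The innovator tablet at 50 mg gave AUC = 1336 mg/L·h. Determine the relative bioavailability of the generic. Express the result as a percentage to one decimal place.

F_rel = (AUC_test/D_test) / (AUC_ref/D_ref)
      = (1913/50) / (1336/50)
      = 38.26 / 26.72 = 1.4319 = 143.19%

F_rel = 143.2%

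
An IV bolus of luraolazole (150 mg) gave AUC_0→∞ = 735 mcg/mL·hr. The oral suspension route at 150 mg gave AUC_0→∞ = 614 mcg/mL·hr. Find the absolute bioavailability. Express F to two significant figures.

F = 0.84

F = (AUC_ev / D_ev) / (AUC_iv / D_iv)
  = (614/150) / (735/150)
  = 4.09333 / 4.9 = 0.8354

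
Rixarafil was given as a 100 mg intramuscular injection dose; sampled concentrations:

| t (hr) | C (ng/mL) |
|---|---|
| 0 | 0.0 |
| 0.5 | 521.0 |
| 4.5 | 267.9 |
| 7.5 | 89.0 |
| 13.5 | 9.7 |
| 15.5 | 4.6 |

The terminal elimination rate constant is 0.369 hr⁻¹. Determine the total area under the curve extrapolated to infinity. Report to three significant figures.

AUC = 2570 ng/mL·hr

Trapezoidal AUC_0→15.5:
  [0→0.5]: (0.0+521.0)/2 × 0.5 = 130.25
  [0.5→4.5]: (521.0+267.9)/2 × 4 = 1577.8
  [4.5→7.5]: (267.9+89.0)/2 × 3 = 535.35
  [7.5→13.5]: (89.0+9.7)/2 × 6 = 296.1
  [13.5→15.5]: (9.7+4.6)/2 × 2 = 14.3
  Sum = 2553.8 ng/mL·hr
Extrapolated tail: C_last / k_e = 4.6 / 0.369 = 12.466
AUC_0→∞ = 2553.8 + 12.466 = 2566.266 ng/mL·hr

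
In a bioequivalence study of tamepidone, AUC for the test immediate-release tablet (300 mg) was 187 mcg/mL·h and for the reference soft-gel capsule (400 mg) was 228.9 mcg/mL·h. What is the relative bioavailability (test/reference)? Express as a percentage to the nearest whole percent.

F_rel = (AUC_test/D_test) / (AUC_ref/D_ref)
      = (187/300) / (228.9/400)
      = 0.623333 / 0.57225 = 1.0893 = 108.93%

F_rel = 109%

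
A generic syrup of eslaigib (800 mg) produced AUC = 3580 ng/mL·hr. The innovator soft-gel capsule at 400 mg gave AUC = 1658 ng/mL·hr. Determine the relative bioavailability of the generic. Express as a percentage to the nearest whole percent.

F_rel = (AUC_test/D_test) / (AUC_ref/D_ref)
      = (3580/800) / (1658/400)
      = 4.475 / 4.145 = 1.0796 = 107.96%

F_rel = 108%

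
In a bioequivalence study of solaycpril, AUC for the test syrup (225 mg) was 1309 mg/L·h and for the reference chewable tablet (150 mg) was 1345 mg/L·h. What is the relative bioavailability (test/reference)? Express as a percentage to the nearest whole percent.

F_rel = (AUC_test/D_test) / (AUC_ref/D_ref)
      = (1309/225) / (1345/150)
      = 5.81778 / 8.96667 = 0.6488 = 64.88%

F_rel = 65%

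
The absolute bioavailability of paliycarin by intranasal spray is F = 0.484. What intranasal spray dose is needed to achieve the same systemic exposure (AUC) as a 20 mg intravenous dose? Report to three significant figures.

D_intranasal = 41.3 mg

For equal systemic exposure: F × D_ev = D_iv
D_ev = D_iv / F = 20 / 0.484 = 41.3223 mg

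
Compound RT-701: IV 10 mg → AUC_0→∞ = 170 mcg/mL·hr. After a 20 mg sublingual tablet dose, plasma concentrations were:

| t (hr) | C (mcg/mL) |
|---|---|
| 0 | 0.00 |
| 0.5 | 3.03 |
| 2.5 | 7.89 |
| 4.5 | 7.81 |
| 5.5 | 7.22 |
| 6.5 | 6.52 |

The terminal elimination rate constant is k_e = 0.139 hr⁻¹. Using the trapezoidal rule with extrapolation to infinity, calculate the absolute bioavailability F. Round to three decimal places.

F = 0.261

Trapezoidal AUC_0→6.5 (sublingual tablet):
  [0→0.5]: (0.00+3.03)/2 × 0.5 = 0.7575
  [0.5→2.5]: (3.03+7.89)/2 × 2 = 10.92
  [2.5→4.5]: (7.89+7.81)/2 × 2 = 15.7
  [4.5→5.5]: (7.81+7.22)/2 × 1 = 7.515
  [5.5→6.5]: (7.22+6.52)/2 × 1 = 6.87
  Sum = 41.7625 mcg/mL·hr
Tail: C_last/k_e = 6.52/0.139 = 46.906
AUC_0→∞ (sublingual tablet) = 41.7625 + 46.906 = 88.6685 mcg/mL·hr
F = (AUC_ev/D_ev)/(AUC_iv/D_iv) = (88.6685/20)/(170/10) = 4.433425/17 = 0.2608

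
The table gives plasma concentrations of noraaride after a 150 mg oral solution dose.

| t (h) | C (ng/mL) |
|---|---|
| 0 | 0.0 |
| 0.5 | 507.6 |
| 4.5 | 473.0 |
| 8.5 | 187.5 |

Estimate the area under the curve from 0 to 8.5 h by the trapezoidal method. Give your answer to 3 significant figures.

Trapezoidal AUC_0→8.5:
  [0→0.5]: (0.0+507.6)/2 × 0.5 = 126.9
  [0.5→4.5]: (507.6+473.0)/2 × 4 = 1961.2
  [4.5→8.5]: (473.0+187.5)/2 × 4 = 1321.0
  Sum = 3409.1 ng/mL·h

AUC = 3410 ng/mL·h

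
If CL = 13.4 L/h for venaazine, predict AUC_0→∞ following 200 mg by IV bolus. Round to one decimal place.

AUC_0→∞ = Dose_iv / CL
        = 200 / 13.4 = 14.9254 mg/L·h

AUC = 14.9 mg/L·h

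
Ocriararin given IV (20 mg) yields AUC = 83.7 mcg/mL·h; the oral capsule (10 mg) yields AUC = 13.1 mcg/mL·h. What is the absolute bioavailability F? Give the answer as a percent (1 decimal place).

F = (AUC_ev / D_ev) / (AUC_iv / D_iv)
  = (13.1/10) / (83.7/20)
  = 1.31 / 4.185 = 0.3130
  = 31.30%

F = 31.3%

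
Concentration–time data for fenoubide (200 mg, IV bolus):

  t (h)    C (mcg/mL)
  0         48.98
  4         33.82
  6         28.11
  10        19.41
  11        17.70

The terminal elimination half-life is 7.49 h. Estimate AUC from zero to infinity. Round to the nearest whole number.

Trapezoidal AUC_0→11:
  [0→4]: (48.98+33.82)/2 × 4 = 165.6
  [4→6]: (33.82+28.11)/2 × 2 = 61.93
  [6→10]: (28.11+19.41)/2 × 4 = 95.04
  [10→11]: (19.41+17.70)/2 × 1 = 18.555
  Sum = 341.125 mcg/mL·h
k_e = ln2 / t½ = 0.693147 / 7.49 = 0.0925 h^-1
Extrapolated tail: C_last / k_e = 17.70 / 0.0925 = 191.351
AUC_0→∞ = 341.125 + 191.351 = 532.476 mcg/mL·h

AUC = 532 mcg/mL·h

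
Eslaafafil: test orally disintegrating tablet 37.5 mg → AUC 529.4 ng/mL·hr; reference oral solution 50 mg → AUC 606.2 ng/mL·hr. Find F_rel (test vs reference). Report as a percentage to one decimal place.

F_rel = 116.4%

F_rel = (AUC_test/D_test) / (AUC_ref/D_ref)
      = (529.4/37.5) / (606.2/50)
      = 14.1173 / 12.124 = 1.1644 = 116.44%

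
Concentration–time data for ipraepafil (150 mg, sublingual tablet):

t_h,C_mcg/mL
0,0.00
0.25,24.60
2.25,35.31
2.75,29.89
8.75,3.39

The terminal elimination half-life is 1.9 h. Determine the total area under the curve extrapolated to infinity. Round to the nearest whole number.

Trapezoidal AUC_0→8.75:
  [0→0.25]: (0.00+24.60)/2 × 0.25 = 3.075
  [0.25→2.25]: (24.60+35.31)/2 × 2 = 59.91
  [2.25→2.75]: (35.31+29.89)/2 × 0.5 = 16.3
  [2.75→8.75]: (29.89+3.39)/2 × 6 = 99.84
  Sum = 179.125 mcg/mL·h
k_e = ln2 / t½ = 0.693147 / 1.9 = 0.3648 h^-1
Extrapolated tail: C_last / k_e = 3.39 / 0.3648 = 9.293
AUC_0→∞ = 179.125 + 9.293 = 188.418 mcg/mL·h

AUC = 188 mcg/mL·h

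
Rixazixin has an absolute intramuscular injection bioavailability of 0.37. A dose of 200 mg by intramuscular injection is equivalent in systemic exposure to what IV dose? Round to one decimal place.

Systemic exposure from an extravascular dose = F × D_ev, so the equivalent IV dose is F × D_ev.
D_iv = F × D_ev = 0.37 × 200 = 74 mg

D_iv = 74.0 mg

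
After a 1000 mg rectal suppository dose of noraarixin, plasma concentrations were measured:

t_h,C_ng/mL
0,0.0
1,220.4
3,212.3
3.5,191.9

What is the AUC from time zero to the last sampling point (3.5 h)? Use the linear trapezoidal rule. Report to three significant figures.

AUC = 644 ng/mL·h

Trapezoidal AUC_0→3.5:
  [0→1]: (0.0+220.4)/2 × 1 = 110.2
  [1→3]: (220.4+212.3)/2 × 2 = 432.7
  [3→3.5]: (212.3+191.9)/2 × 0.5 = 101.05
  Sum = 643.95 ng/mL·h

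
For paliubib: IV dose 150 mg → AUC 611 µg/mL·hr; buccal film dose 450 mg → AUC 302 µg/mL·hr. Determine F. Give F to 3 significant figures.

F = (AUC_ev / D_ev) / (AUC_iv / D_iv)
  = (302/450) / (611/150)
  = 0.671111 / 4.07333 = 0.1648

F = 0.165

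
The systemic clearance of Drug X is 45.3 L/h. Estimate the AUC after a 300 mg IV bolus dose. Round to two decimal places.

AUC = 6.62 mg/L·h

AUC_0→∞ = Dose_iv / CL
        = 300 / 45.3 = 6.62252 mg/L·h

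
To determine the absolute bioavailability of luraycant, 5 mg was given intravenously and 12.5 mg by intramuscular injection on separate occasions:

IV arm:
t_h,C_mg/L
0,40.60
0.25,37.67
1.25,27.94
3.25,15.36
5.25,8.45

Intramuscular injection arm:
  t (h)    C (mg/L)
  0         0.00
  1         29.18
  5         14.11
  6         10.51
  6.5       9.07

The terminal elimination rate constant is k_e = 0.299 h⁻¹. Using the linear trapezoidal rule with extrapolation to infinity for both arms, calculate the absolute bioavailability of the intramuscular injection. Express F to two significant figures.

Trapezoidal AUC_0→5.25 (IV):
  [0→0.25]: (40.60+37.67)/2 × 0.25 = 9.78375
  [0.25→1.25]: (37.67+27.94)/2 × 1 = 32.805
  [1.25→3.25]: (27.94+15.36)/2 × 2 = 43.3
  [3.25→5.25]: (15.36+8.45)/2 × 2 = 23.81
  Sum = 109.69875 mg/L·h
IV tail: 8.45/0.299 = 28.261; AUC_iv,0→∞ = 109.69875 + 28.261 = 137.95975 mg/L·h
Trapezoidal AUC_0→6.5 (intramuscular injection):
  [0→1]: (0.00+29.18)/2 × 1 = 14.59
  [1→5]: (29.18+14.11)/2 × 4 = 86.58
  [5→6]: (14.11+10.51)/2 × 1 = 12.31
  [6→6.5]: (10.51+9.07)/2 × 0.5 = 4.895
  Sum = 118.375 mg/L·h
intramuscular injection tail: 9.07/0.299 = 30.334; AUC_ev,0→∞ = 118.375 + 30.334 = 148.709 mg/L·h
F = (AUC_ev/D_ev)/(AUC_iv/D_iv) = (148.709/12.5)/(137.95975/5) = 11.89672/27.59195 = 0.4312

F = 0.43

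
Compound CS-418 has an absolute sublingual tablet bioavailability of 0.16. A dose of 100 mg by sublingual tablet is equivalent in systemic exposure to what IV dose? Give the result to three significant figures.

Systemic exposure from an extravascular dose = F × D_ev, so the equivalent IV dose is F × D_ev.
D_iv = F × D_ev = 0.16 × 100 = 16 mg

D_iv = 16.0 mg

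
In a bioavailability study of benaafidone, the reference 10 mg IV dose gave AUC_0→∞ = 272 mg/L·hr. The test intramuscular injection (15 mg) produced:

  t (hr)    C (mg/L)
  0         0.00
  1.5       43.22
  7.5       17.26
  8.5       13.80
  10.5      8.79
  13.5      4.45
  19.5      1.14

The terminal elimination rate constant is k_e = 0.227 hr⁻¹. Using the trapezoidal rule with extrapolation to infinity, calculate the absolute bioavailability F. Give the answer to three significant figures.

Trapezoidal AUC_0→19.5 (intramuscular injection):
  [0→1.5]: (0.00+43.22)/2 × 1.5 = 32.415
  [1.5→7.5]: (43.22+17.26)/2 × 6 = 181.44
  [7.5→8.5]: (17.26+13.80)/2 × 1 = 15.53
  [8.5→10.5]: (13.80+8.79)/2 × 2 = 22.59
  [10.5→13.5]: (8.79+4.45)/2 × 3 = 19.86
  [13.5→19.5]: (4.45+1.14)/2 × 6 = 16.77
  Sum = 288.605 mg/L·hr
Tail: C_last/k_e = 1.14/0.227 = 5.022
AUC_0→∞ (intramuscular injection) = 288.605 + 5.022 = 293.627 mg/L·hr
F = (AUC_ev/D_ev)/(AUC_iv/D_iv) = (293.627/15)/(272/10) = 19.5751/27.2 = 0.7197

F = 0.720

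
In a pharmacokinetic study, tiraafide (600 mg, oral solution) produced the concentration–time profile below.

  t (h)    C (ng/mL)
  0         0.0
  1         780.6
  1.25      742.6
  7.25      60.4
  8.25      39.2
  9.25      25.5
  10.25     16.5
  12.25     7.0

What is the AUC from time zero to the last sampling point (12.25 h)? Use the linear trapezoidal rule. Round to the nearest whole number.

AUC = 3116 ng/mL·h

Trapezoidal AUC_0→12.25:
  [0→1]: (0.0+780.6)/2 × 1 = 390.3
  [1→1.25]: (780.6+742.6)/2 × 0.25 = 190.4
  [1.25→7.25]: (742.6+60.4)/2 × 6 = 2409.0
  [7.25→8.25]: (60.4+39.2)/2 × 1 = 49.8
  [8.25→9.25]: (39.2+25.5)/2 × 1 = 32.35
  [9.25→10.25]: (25.5+16.5)/2 × 1 = 21.0
  [10.25→12.25]: (16.5+7.0)/2 × 2 = 23.5
  Sum = 3116.35 ng/mL·h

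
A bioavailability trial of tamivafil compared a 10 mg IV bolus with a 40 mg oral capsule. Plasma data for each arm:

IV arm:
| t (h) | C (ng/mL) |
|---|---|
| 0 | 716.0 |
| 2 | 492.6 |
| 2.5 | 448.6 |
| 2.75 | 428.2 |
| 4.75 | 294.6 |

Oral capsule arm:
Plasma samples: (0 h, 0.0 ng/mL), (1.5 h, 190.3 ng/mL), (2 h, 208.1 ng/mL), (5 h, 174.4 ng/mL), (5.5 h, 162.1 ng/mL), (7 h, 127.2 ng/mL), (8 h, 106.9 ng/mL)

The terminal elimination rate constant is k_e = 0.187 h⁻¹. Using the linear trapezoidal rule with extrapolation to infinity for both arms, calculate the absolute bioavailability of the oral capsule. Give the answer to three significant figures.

Trapezoidal AUC_0→4.75 (IV):
  [0→2]: (716.0+492.6)/2 × 2 = 1208.6
  [2→2.5]: (492.6+448.6)/2 × 0.5 = 235.3
  [2.5→2.75]: (448.6+428.2)/2 × 0.25 = 109.6
  [2.75→4.75]: (428.2+294.6)/2 × 2 = 722.8
  Sum = 2276.3 ng/mL·h
IV tail: 294.6/0.187 = 1575.401; AUC_iv,0→∞ = 2276.3 + 1575.401 = 3851.701 ng/mL·h
Trapezoidal AUC_0→8 (oral capsule):
  [0→1.5]: (0.0+190.3)/2 × 1.5 = 142.725
  [1.5→2]: (190.3+208.1)/2 × 0.5 = 99.6
  [2→5]: (208.1+174.4)/2 × 3 = 573.75
  [5→5.5]: (174.4+162.1)/2 × 0.5 = 84.125
  [5.5→7]: (162.1+127.2)/2 × 1.5 = 216.975
  [7→8]: (127.2+106.9)/2 × 1 = 117.05
  Sum = 1234.225 ng/mL·h
oral capsule tail: 106.9/0.187 = 571.658; AUC_ev,0→∞ = 1234.225 + 571.658 = 1805.883 ng/mL·h
F = (AUC_ev/D_ev)/(AUC_iv/D_iv) = (1805.883/40)/(3851.701/10) = 45.147075/385.1701 = 0.1172

F = 0.117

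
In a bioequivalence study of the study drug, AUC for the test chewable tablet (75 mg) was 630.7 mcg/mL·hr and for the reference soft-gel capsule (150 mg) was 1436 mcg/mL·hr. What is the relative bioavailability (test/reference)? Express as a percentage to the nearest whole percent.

F_rel = (AUC_test/D_test) / (AUC_ref/D_ref)
      = (630.7/75) / (1436/150)
      = 8.40933 / 9.57333 = 0.8784 = 87.84%

F_rel = 88%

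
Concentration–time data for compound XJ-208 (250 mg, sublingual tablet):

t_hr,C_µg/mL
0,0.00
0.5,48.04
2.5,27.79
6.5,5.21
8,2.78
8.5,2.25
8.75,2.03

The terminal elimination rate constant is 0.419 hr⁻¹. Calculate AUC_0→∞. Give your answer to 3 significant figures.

Trapezoidal AUC_0→8.75:
  [0→0.5]: (0.00+48.04)/2 × 0.5 = 12.01
  [0.5→2.5]: (48.04+27.79)/2 × 2 = 75.83
  [2.5→6.5]: (27.79+5.21)/2 × 4 = 66.0
  [6.5→8]: (5.21+2.78)/2 × 1.5 = 5.9925
  [8→8.5]: (2.78+2.25)/2 × 0.5 = 1.2575
  [8.5→8.75]: (2.25+2.03)/2 × 0.25 = 0.535
  Sum = 161.625 µg/mL·hr
Extrapolated tail: C_last / k_e = 2.03 / 0.419 = 4.845
AUC_0→∞ = 161.625 + 4.845 = 166.47 µg/mL·hr

AUC = 166 µg/mL·hr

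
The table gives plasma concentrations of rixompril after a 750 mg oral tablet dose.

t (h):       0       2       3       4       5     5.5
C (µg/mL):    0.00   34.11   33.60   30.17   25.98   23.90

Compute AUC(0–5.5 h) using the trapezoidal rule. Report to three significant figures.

Trapezoidal AUC_0→5.5:
  [0→2]: (0.00+34.11)/2 × 2 = 34.11
  [2→3]: (34.11+33.60)/2 × 1 = 33.855
  [3→4]: (33.60+30.17)/2 × 1 = 31.885
  [4→5]: (30.17+25.98)/2 × 1 = 28.075
  [5→5.5]: (25.98+23.90)/2 × 0.5 = 12.47
  Sum = 140.395 µg/mL·h

AUC = 140 µg/mL·h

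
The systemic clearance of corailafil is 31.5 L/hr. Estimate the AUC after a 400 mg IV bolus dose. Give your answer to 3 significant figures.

AUC_0→∞ = Dose_iv / CL
        = 400 / 31.5 = 12.6984 mg/L·hr

AUC = 12.7 mg/L·hr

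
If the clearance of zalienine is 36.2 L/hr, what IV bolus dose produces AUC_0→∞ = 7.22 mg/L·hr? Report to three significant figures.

Dose = 261 mg

Dose_iv = CL × AUC_0→∞
     = 36.2 × 7.22 = 261.364 mg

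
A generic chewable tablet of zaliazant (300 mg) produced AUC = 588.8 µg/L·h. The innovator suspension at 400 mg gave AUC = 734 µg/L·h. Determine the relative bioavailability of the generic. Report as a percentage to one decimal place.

F_rel = (AUC_test/D_test) / (AUC_ref/D_ref)
      = (588.8/300) / (734/400)
      = 1.96267 / 1.835 = 1.0696 = 106.96%

F_rel = 107.0%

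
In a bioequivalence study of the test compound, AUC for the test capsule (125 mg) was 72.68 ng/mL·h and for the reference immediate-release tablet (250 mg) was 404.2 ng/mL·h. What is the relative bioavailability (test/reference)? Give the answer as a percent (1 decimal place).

F_rel = (AUC_test/D_test) / (AUC_ref/D_ref)
      = (72.68/125) / (404.2/250)
      = 0.58144 / 1.6168 = 0.3596 = 35.96%

F_rel = 36.0%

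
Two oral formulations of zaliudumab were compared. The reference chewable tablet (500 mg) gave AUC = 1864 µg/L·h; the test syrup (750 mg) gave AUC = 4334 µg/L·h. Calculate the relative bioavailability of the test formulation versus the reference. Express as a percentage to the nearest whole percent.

F_rel = 155%

F_rel = (AUC_test/D_test) / (AUC_ref/D_ref)
      = (4334/750) / (1864/500)
      = 5.77867 / 3.728 = 1.5501 = 155.01%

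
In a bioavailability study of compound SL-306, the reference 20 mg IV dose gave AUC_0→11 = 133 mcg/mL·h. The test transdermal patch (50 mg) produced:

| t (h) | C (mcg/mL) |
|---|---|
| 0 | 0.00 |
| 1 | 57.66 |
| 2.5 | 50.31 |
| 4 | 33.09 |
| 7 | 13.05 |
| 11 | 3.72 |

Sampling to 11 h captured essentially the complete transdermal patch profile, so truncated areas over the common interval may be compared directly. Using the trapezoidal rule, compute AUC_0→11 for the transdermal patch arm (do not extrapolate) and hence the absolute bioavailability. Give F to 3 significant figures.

F = 0.827

Trapezoidal AUC_0→11 (transdermal patch):
  [0→1]: (0.00+57.66)/2 × 1 = 28.83
  [1→2.5]: (57.66+50.31)/2 × 1.5 = 80.9775
  [2.5→4]: (50.31+33.09)/2 × 1.5 = 62.55
  [4→7]: (33.09+13.05)/2 × 3 = 69.21
  [7→11]: (13.05+3.72)/2 × 4 = 33.54
  Sum = 275.1075 mcg/mL·h
F = (AUC_ev/D_ev)/(AUC_iv/D_iv) = (275.1075/50)/(133/20) = 5.50215/6.65 = 0.8274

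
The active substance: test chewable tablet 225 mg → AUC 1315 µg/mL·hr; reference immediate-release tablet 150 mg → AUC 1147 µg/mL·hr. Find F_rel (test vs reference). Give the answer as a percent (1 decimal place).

F_rel = 76.4%

F_rel = (AUC_test/D_test) / (AUC_ref/D_ref)
      = (1315/225) / (1147/150)
      = 5.84444 / 7.64667 = 0.7643 = 76.43%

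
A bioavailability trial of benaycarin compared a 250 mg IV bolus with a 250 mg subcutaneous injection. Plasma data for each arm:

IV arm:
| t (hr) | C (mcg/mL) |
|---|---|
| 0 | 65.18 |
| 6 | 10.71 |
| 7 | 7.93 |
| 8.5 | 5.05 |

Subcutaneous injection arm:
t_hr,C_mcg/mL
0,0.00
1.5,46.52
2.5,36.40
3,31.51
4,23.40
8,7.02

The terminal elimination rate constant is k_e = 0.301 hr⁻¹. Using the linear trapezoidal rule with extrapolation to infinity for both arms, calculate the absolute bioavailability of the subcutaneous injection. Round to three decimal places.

Trapezoidal AUC_0→8.5 (IV):
  [0→6]: (65.18+10.71)/2 × 6 = 227.67
  [6→7]: (10.71+7.93)/2 × 1 = 9.32
  [7→8.5]: (7.93+5.05)/2 × 1.5 = 9.735
  Sum = 246.725 mcg/mL·hr
IV tail: 5.05/0.301 = 16.777; AUC_iv,0→∞ = 246.725 + 16.777 = 263.502 mcg/mL·hr
Trapezoidal AUC_0→8 (subcutaneous injection):
  [0→1.5]: (0.00+46.52)/2 × 1.5 = 34.89
  [1.5→2.5]: (46.52+36.40)/2 × 1 = 41.46
  [2.5→3]: (36.40+31.51)/2 × 0.5 = 16.9775
  [3→4]: (31.51+23.40)/2 × 1 = 27.455
  [4→8]: (23.40+7.02)/2 × 4 = 60.84
  Sum = 181.6225 mcg/mL·hr
subcutaneous injection tail: 7.02/0.301 = 23.322; AUC_ev,0→∞ = 181.6225 + 23.322 = 204.9445 mcg/mL·hr
F = (AUC_ev/D_ev)/(AUC_iv/D_iv) = (204.9445/250)/(263.502/250) = 0.819778/1.054008 = 0.7778

F = 0.778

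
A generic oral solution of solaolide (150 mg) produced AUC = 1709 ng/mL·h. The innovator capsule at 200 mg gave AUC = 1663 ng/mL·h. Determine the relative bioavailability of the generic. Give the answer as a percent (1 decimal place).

F_rel = 137.0%

F_rel = (AUC_test/D_test) / (AUC_ref/D_ref)
      = (1709/150) / (1663/200)
      = 11.3933 / 8.315 = 1.3702 = 137.02%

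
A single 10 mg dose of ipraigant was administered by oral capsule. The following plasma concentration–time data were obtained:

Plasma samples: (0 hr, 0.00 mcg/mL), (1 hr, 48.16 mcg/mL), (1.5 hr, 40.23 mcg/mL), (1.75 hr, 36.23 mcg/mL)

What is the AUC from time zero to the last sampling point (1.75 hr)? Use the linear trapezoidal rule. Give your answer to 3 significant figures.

Trapezoidal AUC_0→1.75:
  [0→1]: (0.00+48.16)/2 × 1 = 24.08
  [1→1.5]: (48.16+40.23)/2 × 0.5 = 22.0975
  [1.5→1.75]: (40.23+36.23)/2 × 0.25 = 9.5575
  Sum = 55.735 mcg/mL·hr

AUC = 55.7 mcg/mL·hr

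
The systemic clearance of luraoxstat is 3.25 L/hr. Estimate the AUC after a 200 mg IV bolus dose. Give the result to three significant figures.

AUC = 61.5 mg/L·hr

AUC_0→∞ = Dose_iv / CL
        = 200 / 3.25 = 61.5385 mg/L·hr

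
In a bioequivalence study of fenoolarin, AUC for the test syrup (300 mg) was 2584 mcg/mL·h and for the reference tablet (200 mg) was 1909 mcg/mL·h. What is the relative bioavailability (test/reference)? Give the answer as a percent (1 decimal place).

F_rel = (AUC_test/D_test) / (AUC_ref/D_ref)
      = (2584/300) / (1909/200)
      = 8.61333 / 9.545 = 0.9024 = 90.24%

F_rel = 90.2%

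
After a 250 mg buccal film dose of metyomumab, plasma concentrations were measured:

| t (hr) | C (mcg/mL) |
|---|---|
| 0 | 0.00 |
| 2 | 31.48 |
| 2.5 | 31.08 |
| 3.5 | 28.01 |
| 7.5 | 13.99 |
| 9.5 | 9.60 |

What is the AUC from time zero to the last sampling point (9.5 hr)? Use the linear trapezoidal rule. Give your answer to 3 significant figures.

AUC = 184 mcg/mL·hr

Trapezoidal AUC_0→9.5:
  [0→2]: (0.00+31.48)/2 × 2 = 31.48
  [2→2.5]: (31.48+31.08)/2 × 0.5 = 15.64
  [2.5→3.5]: (31.08+28.01)/2 × 1 = 29.545
  [3.5→7.5]: (28.01+13.99)/2 × 4 = 84.0
  [7.5→9.5]: (13.99+9.60)/2 × 2 = 23.59
  Sum = 184.255 mcg/mL·hr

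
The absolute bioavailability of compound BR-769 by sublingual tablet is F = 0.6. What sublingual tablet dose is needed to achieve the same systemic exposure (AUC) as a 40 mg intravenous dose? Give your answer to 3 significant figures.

For equal systemic exposure: F × D_ev = D_iv
D_ev = D_iv / F = 40 / 0.6 = 66.6667 mg

D_sublingual = 66.7 mg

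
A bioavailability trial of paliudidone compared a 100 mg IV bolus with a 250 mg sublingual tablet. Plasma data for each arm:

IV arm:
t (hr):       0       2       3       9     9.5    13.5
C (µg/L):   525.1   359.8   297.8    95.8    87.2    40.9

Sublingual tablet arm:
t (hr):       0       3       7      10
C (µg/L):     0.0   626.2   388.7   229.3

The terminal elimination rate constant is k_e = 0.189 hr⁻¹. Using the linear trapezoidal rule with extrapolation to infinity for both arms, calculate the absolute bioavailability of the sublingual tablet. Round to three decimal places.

F = 0.702

Trapezoidal AUC_0→13.5 (IV):
  [0→2]: (525.1+359.8)/2 × 2 = 884.9
  [2→3]: (359.8+297.8)/2 × 1 = 328.8
  [3→9]: (297.8+95.8)/2 × 6 = 1180.8
  [9→9.5]: (95.8+87.2)/2 × 0.5 = 45.75
  [9.5→13.5]: (87.2+40.9)/2 × 4 = 256.2
  Sum = 2696.45 µg/L·hr
IV tail: 40.9/0.189 = 216.402; AUC_iv,0→∞ = 2696.45 + 216.402 = 2912.852 µg/L·hr
Trapezoidal AUC_0→10 (sublingual tablet):
  [0→3]: (0.0+626.2)/2 × 3 = 939.3
  [3→7]: (626.2+388.7)/2 × 4 = 2029.8
  [7→10]: (388.7+229.3)/2 × 3 = 927.0
  Sum = 3896.1 µg/L·hr
sublingual tablet tail: 229.3/0.189 = 1213.228; AUC_ev,0→∞ = 3896.1 + 1213.228 = 5109.328 µg/L·hr
F = (AUC_ev/D_ev)/(AUC_iv/D_iv) = (5109.328/250)/(2912.852/100) = 20.437312/29.12852 = 0.7016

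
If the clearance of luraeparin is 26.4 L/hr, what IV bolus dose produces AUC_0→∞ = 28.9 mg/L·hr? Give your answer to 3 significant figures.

Dose = 763 mg

Dose_iv = CL × AUC_0→∞
     = 26.4 × 28.9 = 762.96 mg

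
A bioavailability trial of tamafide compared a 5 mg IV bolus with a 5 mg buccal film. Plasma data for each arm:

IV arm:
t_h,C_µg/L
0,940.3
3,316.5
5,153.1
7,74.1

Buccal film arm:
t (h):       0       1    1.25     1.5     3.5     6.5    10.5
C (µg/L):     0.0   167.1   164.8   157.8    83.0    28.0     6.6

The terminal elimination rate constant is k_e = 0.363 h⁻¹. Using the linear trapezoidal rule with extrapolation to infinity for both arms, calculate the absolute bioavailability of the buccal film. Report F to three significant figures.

F = 0.237

Trapezoidal AUC_0→7 (IV):
  [0→3]: (940.3+316.5)/2 × 3 = 1885.2
  [3→5]: (316.5+153.1)/2 × 2 = 469.6
  [5→7]: (153.1+74.1)/2 × 2 = 227.2
  Sum = 2582.0 µg/L·h
IV tail: 74.1/0.363 = 204.132; AUC_iv,0→∞ = 2582.0 + 204.132 = 2786.132 µg/L·h
Trapezoidal AUC_0→10.5 (buccal film):
  [0→1]: (0.0+167.1)/2 × 1 = 83.55
  [1→1.25]: (167.1+164.8)/2 × 0.25 = 41.4875
  [1.25→1.5]: (164.8+157.8)/2 × 0.25 = 40.325
  [1.5→3.5]: (157.8+83.0)/2 × 2 = 240.8
  [3.5→6.5]: (83.0+28.0)/2 × 3 = 166.5
  [6.5→10.5]: (28.0+6.6)/2 × 4 = 69.2
  Sum = 641.8625 µg/L·h
buccal film tail: 6.6/0.363 = 18.182; AUC_ev,0→∞ = 641.8625 + 18.182 = 660.0445 µg/L·h
F = (AUC_ev/D_ev)/(AUC_iv/D_iv) = (660.0445/5)/(2786.132/5) = 132.0089/557.2264 = 0.2369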